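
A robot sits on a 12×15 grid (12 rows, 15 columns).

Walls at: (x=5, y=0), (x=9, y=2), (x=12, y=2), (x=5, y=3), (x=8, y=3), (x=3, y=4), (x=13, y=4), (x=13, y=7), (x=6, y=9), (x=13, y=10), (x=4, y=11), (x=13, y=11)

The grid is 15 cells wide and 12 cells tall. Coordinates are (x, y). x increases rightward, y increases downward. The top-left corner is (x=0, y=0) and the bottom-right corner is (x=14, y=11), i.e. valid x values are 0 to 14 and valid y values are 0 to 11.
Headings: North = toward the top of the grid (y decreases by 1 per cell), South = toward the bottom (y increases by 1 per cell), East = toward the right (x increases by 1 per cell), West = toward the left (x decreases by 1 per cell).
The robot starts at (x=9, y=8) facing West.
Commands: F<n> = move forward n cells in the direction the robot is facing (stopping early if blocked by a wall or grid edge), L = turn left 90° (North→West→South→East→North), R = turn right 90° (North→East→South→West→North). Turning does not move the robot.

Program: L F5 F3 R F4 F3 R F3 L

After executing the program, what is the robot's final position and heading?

Start: (x=9, y=8), facing West
  L: turn left, now facing South
  F5: move forward 3/5 (blocked), now at (x=9, y=11)
  F3: move forward 0/3 (blocked), now at (x=9, y=11)
  R: turn right, now facing West
  F4: move forward 4, now at (x=5, y=11)
  F3: move forward 0/3 (blocked), now at (x=5, y=11)
  R: turn right, now facing North
  F3: move forward 3, now at (x=5, y=8)
  L: turn left, now facing West
Final: (x=5, y=8), facing West

Answer: Final position: (x=5, y=8), facing West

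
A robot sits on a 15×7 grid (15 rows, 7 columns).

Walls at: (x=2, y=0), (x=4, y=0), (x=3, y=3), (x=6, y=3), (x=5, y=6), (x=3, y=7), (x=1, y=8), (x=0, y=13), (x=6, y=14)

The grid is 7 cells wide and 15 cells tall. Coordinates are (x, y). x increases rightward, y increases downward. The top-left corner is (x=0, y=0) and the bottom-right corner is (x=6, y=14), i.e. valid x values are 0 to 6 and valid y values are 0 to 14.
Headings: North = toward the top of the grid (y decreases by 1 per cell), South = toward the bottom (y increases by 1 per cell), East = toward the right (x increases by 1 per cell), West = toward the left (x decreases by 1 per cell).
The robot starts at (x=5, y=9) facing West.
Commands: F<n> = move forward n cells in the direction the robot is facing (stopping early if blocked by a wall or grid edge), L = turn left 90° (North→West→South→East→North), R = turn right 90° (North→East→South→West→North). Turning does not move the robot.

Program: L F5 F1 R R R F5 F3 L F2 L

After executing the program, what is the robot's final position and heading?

Answer: Final position: (x=5, y=12), facing West

Derivation:
Start: (x=5, y=9), facing West
  L: turn left, now facing South
  F5: move forward 5, now at (x=5, y=14)
  F1: move forward 0/1 (blocked), now at (x=5, y=14)
  R: turn right, now facing West
  R: turn right, now facing North
  R: turn right, now facing East
  F5: move forward 0/5 (blocked), now at (x=5, y=14)
  F3: move forward 0/3 (blocked), now at (x=5, y=14)
  L: turn left, now facing North
  F2: move forward 2, now at (x=5, y=12)
  L: turn left, now facing West
Final: (x=5, y=12), facing West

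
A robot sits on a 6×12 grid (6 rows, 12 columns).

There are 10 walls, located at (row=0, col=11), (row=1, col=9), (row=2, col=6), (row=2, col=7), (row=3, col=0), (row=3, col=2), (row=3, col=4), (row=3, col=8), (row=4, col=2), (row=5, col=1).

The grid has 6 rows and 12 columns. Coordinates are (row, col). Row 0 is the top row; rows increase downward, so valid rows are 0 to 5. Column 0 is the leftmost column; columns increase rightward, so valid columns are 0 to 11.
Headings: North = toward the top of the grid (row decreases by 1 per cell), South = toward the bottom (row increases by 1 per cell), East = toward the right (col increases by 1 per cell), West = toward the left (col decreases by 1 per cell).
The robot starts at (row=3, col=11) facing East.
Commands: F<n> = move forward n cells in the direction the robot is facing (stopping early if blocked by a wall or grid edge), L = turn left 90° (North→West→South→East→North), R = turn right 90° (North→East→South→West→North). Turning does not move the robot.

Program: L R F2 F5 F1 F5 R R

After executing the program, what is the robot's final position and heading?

Answer: Final position: (row=3, col=11), facing West

Derivation:
Start: (row=3, col=11), facing East
  L: turn left, now facing North
  R: turn right, now facing East
  F2: move forward 0/2 (blocked), now at (row=3, col=11)
  F5: move forward 0/5 (blocked), now at (row=3, col=11)
  F1: move forward 0/1 (blocked), now at (row=3, col=11)
  F5: move forward 0/5 (blocked), now at (row=3, col=11)
  R: turn right, now facing South
  R: turn right, now facing West
Final: (row=3, col=11), facing West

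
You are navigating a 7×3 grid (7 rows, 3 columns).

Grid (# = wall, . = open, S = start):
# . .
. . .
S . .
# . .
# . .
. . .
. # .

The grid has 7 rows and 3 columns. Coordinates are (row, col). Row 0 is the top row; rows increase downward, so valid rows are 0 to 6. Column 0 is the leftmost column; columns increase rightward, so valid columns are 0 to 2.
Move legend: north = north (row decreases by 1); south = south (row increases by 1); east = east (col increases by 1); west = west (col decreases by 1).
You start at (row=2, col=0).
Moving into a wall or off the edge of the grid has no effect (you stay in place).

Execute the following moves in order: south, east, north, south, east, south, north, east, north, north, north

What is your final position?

Start: (row=2, col=0)
  south (south): blocked, stay at (row=2, col=0)
  east (east): (row=2, col=0) -> (row=2, col=1)
  north (north): (row=2, col=1) -> (row=1, col=1)
  south (south): (row=1, col=1) -> (row=2, col=1)
  east (east): (row=2, col=1) -> (row=2, col=2)
  south (south): (row=2, col=2) -> (row=3, col=2)
  north (north): (row=3, col=2) -> (row=2, col=2)
  east (east): blocked, stay at (row=2, col=2)
  north (north): (row=2, col=2) -> (row=1, col=2)
  north (north): (row=1, col=2) -> (row=0, col=2)
  north (north): blocked, stay at (row=0, col=2)
Final: (row=0, col=2)

Answer: Final position: (row=0, col=2)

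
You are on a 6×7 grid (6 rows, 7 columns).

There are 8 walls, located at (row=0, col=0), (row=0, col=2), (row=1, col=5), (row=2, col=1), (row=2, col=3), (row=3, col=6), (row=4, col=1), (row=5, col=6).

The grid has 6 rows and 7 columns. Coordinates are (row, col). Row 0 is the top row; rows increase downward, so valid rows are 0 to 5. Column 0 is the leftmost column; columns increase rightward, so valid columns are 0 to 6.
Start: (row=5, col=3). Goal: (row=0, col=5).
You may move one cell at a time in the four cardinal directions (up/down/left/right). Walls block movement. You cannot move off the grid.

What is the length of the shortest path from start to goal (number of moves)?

Answer: Shortest path length: 7

Derivation:
BFS from (row=5, col=3) until reaching (row=0, col=5):
  Distance 0: (row=5, col=3)
  Distance 1: (row=4, col=3), (row=5, col=2), (row=5, col=4)
  Distance 2: (row=3, col=3), (row=4, col=2), (row=4, col=4), (row=5, col=1), (row=5, col=5)
  Distance 3: (row=3, col=2), (row=3, col=4), (row=4, col=5), (row=5, col=0)
  Distance 4: (row=2, col=2), (row=2, col=4), (row=3, col=1), (row=3, col=5), (row=4, col=0), (row=4, col=6)
  Distance 5: (row=1, col=2), (row=1, col=4), (row=2, col=5), (row=3, col=0)
  Distance 6: (row=0, col=4), (row=1, col=1), (row=1, col=3), (row=2, col=0), (row=2, col=6)
  Distance 7: (row=0, col=1), (row=0, col=3), (row=0, col=5), (row=1, col=0), (row=1, col=6)  <- goal reached here
One shortest path (7 moves): (row=5, col=3) -> (row=5, col=4) -> (row=4, col=4) -> (row=3, col=4) -> (row=2, col=4) -> (row=1, col=4) -> (row=0, col=4) -> (row=0, col=5)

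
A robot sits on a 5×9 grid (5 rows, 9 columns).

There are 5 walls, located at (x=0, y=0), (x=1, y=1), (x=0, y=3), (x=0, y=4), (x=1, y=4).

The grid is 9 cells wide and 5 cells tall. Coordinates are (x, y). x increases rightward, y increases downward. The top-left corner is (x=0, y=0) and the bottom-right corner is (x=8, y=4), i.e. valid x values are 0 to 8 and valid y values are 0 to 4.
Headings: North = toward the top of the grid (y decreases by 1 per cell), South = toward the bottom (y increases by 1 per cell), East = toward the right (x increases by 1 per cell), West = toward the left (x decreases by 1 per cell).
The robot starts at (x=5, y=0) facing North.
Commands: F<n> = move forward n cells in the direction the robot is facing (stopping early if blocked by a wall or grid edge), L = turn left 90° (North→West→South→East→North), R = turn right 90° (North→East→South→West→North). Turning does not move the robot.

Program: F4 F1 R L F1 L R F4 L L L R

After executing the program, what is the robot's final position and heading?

Answer: Final position: (x=5, y=0), facing South

Derivation:
Start: (x=5, y=0), facing North
  F4: move forward 0/4 (blocked), now at (x=5, y=0)
  F1: move forward 0/1 (blocked), now at (x=5, y=0)
  R: turn right, now facing East
  L: turn left, now facing North
  F1: move forward 0/1 (blocked), now at (x=5, y=0)
  L: turn left, now facing West
  R: turn right, now facing North
  F4: move forward 0/4 (blocked), now at (x=5, y=0)
  L: turn left, now facing West
  L: turn left, now facing South
  L: turn left, now facing East
  R: turn right, now facing South
Final: (x=5, y=0), facing South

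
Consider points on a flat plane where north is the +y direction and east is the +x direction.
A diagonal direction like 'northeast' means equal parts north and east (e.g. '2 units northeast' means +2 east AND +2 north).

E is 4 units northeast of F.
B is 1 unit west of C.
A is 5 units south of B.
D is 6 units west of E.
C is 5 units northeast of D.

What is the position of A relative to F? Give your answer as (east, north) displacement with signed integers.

Answer: A is at (east=2, north=4) relative to F.

Derivation:
Place F at the origin (east=0, north=0).
  E is 4 units northeast of F: delta (east=+4, north=+4); E at (east=4, north=4).
  D is 6 units west of E: delta (east=-6, north=+0); D at (east=-2, north=4).
  C is 5 units northeast of D: delta (east=+5, north=+5); C at (east=3, north=9).
  B is 1 unit west of C: delta (east=-1, north=+0); B at (east=2, north=9).
  A is 5 units south of B: delta (east=+0, north=-5); A at (east=2, north=4).
Therefore A relative to F: (east=2, north=4).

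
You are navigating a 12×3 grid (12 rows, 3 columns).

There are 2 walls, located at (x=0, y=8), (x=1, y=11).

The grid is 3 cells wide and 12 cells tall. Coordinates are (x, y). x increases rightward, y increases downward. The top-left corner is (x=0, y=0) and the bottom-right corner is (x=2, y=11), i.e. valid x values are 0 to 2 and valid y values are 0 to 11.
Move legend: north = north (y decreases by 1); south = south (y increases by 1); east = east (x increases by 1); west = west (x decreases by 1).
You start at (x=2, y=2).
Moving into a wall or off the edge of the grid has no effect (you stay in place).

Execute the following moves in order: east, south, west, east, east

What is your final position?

Answer: Final position: (x=2, y=3)

Derivation:
Start: (x=2, y=2)
  east (east): blocked, stay at (x=2, y=2)
  south (south): (x=2, y=2) -> (x=2, y=3)
  west (west): (x=2, y=3) -> (x=1, y=3)
  east (east): (x=1, y=3) -> (x=2, y=3)
  east (east): blocked, stay at (x=2, y=3)
Final: (x=2, y=3)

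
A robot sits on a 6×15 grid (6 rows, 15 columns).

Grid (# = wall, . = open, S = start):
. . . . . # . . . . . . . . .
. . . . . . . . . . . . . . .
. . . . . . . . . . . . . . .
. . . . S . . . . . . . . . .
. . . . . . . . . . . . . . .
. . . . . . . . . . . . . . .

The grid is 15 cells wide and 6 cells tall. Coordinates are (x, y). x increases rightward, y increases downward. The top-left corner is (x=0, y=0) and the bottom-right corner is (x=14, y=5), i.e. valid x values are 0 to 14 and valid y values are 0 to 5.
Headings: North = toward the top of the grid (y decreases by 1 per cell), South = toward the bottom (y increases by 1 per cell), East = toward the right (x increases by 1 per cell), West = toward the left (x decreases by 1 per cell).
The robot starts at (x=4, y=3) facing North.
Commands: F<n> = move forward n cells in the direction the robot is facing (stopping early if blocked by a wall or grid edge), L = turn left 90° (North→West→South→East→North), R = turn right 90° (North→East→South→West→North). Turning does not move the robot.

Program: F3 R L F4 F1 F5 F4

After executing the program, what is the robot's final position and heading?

Start: (x=4, y=3), facing North
  F3: move forward 3, now at (x=4, y=0)
  R: turn right, now facing East
  L: turn left, now facing North
  F4: move forward 0/4 (blocked), now at (x=4, y=0)
  F1: move forward 0/1 (blocked), now at (x=4, y=0)
  F5: move forward 0/5 (blocked), now at (x=4, y=0)
  F4: move forward 0/4 (blocked), now at (x=4, y=0)
Final: (x=4, y=0), facing North

Answer: Final position: (x=4, y=0), facing North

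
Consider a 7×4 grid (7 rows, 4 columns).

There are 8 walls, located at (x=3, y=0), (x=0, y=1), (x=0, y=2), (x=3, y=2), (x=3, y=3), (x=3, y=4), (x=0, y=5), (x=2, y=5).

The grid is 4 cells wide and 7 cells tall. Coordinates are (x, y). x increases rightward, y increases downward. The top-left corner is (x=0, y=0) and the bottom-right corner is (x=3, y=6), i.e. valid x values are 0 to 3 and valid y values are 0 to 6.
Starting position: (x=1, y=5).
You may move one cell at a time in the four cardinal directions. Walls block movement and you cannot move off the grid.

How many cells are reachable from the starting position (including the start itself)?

Answer: Reachable cells: 20

Derivation:
BFS flood-fill from (x=1, y=5):
  Distance 0: (x=1, y=5)
  Distance 1: (x=1, y=4), (x=1, y=6)
  Distance 2: (x=1, y=3), (x=0, y=4), (x=2, y=4), (x=0, y=6), (x=2, y=6)
  Distance 3: (x=1, y=2), (x=0, y=3), (x=2, y=3), (x=3, y=6)
  Distance 4: (x=1, y=1), (x=2, y=2), (x=3, y=5)
  Distance 5: (x=1, y=0), (x=2, y=1)
  Distance 6: (x=0, y=0), (x=2, y=0), (x=3, y=1)
Total reachable: 20 (grid has 20 open cells total)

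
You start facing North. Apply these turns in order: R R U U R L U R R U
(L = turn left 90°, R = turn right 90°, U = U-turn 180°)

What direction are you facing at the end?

Answer: Final heading: North

Derivation:
Start: North
  R (right (90° clockwise)) -> East
  R (right (90° clockwise)) -> South
  U (U-turn (180°)) -> North
  U (U-turn (180°)) -> South
  R (right (90° clockwise)) -> West
  L (left (90° counter-clockwise)) -> South
  U (U-turn (180°)) -> North
  R (right (90° clockwise)) -> East
  R (right (90° clockwise)) -> South
  U (U-turn (180°)) -> North
Final: North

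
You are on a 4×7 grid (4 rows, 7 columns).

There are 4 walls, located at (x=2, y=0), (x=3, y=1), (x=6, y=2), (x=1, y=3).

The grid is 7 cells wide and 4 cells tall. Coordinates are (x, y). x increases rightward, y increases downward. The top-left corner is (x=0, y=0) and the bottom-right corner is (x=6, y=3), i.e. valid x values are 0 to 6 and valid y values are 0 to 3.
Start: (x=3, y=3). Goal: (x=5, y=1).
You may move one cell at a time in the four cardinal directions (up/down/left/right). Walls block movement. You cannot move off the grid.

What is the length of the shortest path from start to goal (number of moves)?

Answer: Shortest path length: 4

Derivation:
BFS from (x=3, y=3) until reaching (x=5, y=1):
  Distance 0: (x=3, y=3)
  Distance 1: (x=3, y=2), (x=2, y=3), (x=4, y=3)
  Distance 2: (x=2, y=2), (x=4, y=2), (x=5, y=3)
  Distance 3: (x=2, y=1), (x=4, y=1), (x=1, y=2), (x=5, y=2), (x=6, y=3)
  Distance 4: (x=4, y=0), (x=1, y=1), (x=5, y=1), (x=0, y=2)  <- goal reached here
One shortest path (4 moves): (x=3, y=3) -> (x=4, y=3) -> (x=5, y=3) -> (x=5, y=2) -> (x=5, y=1)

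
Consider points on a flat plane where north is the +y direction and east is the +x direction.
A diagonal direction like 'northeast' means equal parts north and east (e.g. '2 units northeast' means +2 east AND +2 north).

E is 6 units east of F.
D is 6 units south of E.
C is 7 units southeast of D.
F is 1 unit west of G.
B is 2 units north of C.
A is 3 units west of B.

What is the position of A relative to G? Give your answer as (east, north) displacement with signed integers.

Answer: A is at (east=9, north=-11) relative to G.

Derivation:
Place G at the origin (east=0, north=0).
  F is 1 unit west of G: delta (east=-1, north=+0); F at (east=-1, north=0).
  E is 6 units east of F: delta (east=+6, north=+0); E at (east=5, north=0).
  D is 6 units south of E: delta (east=+0, north=-6); D at (east=5, north=-6).
  C is 7 units southeast of D: delta (east=+7, north=-7); C at (east=12, north=-13).
  B is 2 units north of C: delta (east=+0, north=+2); B at (east=12, north=-11).
  A is 3 units west of B: delta (east=-3, north=+0); A at (east=9, north=-11).
Therefore A relative to G: (east=9, north=-11).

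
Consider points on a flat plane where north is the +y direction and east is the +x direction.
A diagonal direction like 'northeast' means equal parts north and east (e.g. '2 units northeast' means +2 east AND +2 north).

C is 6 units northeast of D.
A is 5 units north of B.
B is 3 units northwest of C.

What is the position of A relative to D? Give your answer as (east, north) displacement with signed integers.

Answer: A is at (east=3, north=14) relative to D.

Derivation:
Place D at the origin (east=0, north=0).
  C is 6 units northeast of D: delta (east=+6, north=+6); C at (east=6, north=6).
  B is 3 units northwest of C: delta (east=-3, north=+3); B at (east=3, north=9).
  A is 5 units north of B: delta (east=+0, north=+5); A at (east=3, north=14).
Therefore A relative to D: (east=3, north=14).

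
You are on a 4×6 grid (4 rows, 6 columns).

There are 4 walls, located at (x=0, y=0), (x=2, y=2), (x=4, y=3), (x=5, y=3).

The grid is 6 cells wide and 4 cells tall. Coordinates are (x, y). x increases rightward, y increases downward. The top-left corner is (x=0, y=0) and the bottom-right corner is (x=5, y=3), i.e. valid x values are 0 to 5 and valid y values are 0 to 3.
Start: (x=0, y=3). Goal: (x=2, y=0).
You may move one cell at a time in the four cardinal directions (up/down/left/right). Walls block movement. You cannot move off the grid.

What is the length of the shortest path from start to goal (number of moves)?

Answer: Shortest path length: 5

Derivation:
BFS from (x=0, y=3) until reaching (x=2, y=0):
  Distance 0: (x=0, y=3)
  Distance 1: (x=0, y=2), (x=1, y=3)
  Distance 2: (x=0, y=1), (x=1, y=2), (x=2, y=3)
  Distance 3: (x=1, y=1), (x=3, y=3)
  Distance 4: (x=1, y=0), (x=2, y=1), (x=3, y=2)
  Distance 5: (x=2, y=0), (x=3, y=1), (x=4, y=2)  <- goal reached here
One shortest path (5 moves): (x=0, y=3) -> (x=1, y=3) -> (x=1, y=2) -> (x=1, y=1) -> (x=2, y=1) -> (x=2, y=0)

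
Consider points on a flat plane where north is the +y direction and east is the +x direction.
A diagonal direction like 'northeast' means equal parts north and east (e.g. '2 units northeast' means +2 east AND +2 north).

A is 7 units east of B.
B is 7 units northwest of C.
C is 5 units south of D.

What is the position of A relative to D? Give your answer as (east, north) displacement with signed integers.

Answer: A is at (east=0, north=2) relative to D.

Derivation:
Place D at the origin (east=0, north=0).
  C is 5 units south of D: delta (east=+0, north=-5); C at (east=0, north=-5).
  B is 7 units northwest of C: delta (east=-7, north=+7); B at (east=-7, north=2).
  A is 7 units east of B: delta (east=+7, north=+0); A at (east=0, north=2).
Therefore A relative to D: (east=0, north=2).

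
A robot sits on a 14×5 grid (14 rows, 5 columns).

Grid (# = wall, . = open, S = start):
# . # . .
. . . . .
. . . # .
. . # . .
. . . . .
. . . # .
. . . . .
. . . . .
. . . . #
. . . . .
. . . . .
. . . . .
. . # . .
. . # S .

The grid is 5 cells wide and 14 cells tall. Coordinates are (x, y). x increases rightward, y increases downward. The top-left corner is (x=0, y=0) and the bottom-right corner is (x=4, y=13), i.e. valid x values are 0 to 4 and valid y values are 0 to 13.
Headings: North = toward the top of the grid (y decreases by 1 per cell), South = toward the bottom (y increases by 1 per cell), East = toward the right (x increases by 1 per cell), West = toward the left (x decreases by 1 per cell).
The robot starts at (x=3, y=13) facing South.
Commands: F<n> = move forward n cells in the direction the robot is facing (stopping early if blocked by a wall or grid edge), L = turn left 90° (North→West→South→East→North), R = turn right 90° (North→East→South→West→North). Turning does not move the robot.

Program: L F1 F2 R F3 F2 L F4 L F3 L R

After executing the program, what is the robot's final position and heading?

Answer: Final position: (x=4, y=10), facing North

Derivation:
Start: (x=3, y=13), facing South
  L: turn left, now facing East
  F1: move forward 1, now at (x=4, y=13)
  F2: move forward 0/2 (blocked), now at (x=4, y=13)
  R: turn right, now facing South
  F3: move forward 0/3 (blocked), now at (x=4, y=13)
  F2: move forward 0/2 (blocked), now at (x=4, y=13)
  L: turn left, now facing East
  F4: move forward 0/4 (blocked), now at (x=4, y=13)
  L: turn left, now facing North
  F3: move forward 3, now at (x=4, y=10)
  L: turn left, now facing West
  R: turn right, now facing North
Final: (x=4, y=10), facing North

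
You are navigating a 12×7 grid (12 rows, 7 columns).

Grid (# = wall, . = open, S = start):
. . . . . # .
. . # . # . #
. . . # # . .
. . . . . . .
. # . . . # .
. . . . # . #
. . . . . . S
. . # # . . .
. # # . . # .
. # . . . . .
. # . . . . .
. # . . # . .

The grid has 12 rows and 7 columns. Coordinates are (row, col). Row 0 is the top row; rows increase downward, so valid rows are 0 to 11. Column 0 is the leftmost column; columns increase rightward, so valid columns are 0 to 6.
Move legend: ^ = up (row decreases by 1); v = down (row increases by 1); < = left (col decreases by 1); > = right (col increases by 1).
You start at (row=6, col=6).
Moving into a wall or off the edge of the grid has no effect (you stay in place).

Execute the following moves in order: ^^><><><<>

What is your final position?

Start: (row=6, col=6)
  ^ (up): blocked, stay at (row=6, col=6)
  ^ (up): blocked, stay at (row=6, col=6)
  > (right): blocked, stay at (row=6, col=6)
  < (left): (row=6, col=6) -> (row=6, col=5)
  > (right): (row=6, col=5) -> (row=6, col=6)
  < (left): (row=6, col=6) -> (row=6, col=5)
  > (right): (row=6, col=5) -> (row=6, col=6)
  < (left): (row=6, col=6) -> (row=6, col=5)
  < (left): (row=6, col=5) -> (row=6, col=4)
  > (right): (row=6, col=4) -> (row=6, col=5)
Final: (row=6, col=5)

Answer: Final position: (row=6, col=5)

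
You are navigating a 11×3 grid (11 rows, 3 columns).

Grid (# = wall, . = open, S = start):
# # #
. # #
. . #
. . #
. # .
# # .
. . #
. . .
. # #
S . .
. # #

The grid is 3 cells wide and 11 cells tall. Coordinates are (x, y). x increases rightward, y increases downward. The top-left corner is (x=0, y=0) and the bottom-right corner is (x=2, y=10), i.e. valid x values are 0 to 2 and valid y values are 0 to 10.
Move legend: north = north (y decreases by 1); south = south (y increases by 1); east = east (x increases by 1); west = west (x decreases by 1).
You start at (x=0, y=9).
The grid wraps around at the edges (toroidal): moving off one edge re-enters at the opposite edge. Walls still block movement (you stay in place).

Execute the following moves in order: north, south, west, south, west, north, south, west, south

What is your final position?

Start: (x=0, y=9)
  north (north): (x=0, y=9) -> (x=0, y=8)
  south (south): (x=0, y=8) -> (x=0, y=9)
  west (west): (x=0, y=9) -> (x=2, y=9)
  south (south): blocked, stay at (x=2, y=9)
  west (west): (x=2, y=9) -> (x=1, y=9)
  north (north): blocked, stay at (x=1, y=9)
  south (south): blocked, stay at (x=1, y=9)
  west (west): (x=1, y=9) -> (x=0, y=9)
  south (south): (x=0, y=9) -> (x=0, y=10)
Final: (x=0, y=10)

Answer: Final position: (x=0, y=10)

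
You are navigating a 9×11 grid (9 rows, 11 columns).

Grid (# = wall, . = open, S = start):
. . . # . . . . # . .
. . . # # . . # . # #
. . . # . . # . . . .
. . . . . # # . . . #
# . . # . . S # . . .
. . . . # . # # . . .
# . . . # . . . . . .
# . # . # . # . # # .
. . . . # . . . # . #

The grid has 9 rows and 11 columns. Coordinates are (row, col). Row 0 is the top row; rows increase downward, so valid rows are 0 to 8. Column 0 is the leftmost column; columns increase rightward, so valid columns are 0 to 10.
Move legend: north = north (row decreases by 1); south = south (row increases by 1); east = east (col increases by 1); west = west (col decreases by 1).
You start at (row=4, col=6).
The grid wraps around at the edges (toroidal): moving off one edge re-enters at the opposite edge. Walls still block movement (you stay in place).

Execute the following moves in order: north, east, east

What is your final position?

Start: (row=4, col=6)
  north (north): blocked, stay at (row=4, col=6)
  east (east): blocked, stay at (row=4, col=6)
  east (east): blocked, stay at (row=4, col=6)
Final: (row=4, col=6)

Answer: Final position: (row=4, col=6)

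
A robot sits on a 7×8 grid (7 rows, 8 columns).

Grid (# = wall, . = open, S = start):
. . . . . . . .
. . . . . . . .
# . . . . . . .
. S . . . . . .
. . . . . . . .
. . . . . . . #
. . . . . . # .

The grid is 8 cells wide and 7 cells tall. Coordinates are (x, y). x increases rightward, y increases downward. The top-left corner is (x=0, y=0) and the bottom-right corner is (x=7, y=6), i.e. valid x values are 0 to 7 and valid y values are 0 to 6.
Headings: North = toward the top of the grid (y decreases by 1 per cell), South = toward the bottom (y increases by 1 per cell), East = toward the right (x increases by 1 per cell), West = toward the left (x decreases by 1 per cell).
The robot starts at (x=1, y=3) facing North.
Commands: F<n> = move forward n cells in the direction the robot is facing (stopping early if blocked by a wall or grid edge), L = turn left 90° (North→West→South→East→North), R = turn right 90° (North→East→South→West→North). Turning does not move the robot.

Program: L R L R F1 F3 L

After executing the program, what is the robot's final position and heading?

Answer: Final position: (x=1, y=0), facing West

Derivation:
Start: (x=1, y=3), facing North
  L: turn left, now facing West
  R: turn right, now facing North
  L: turn left, now facing West
  R: turn right, now facing North
  F1: move forward 1, now at (x=1, y=2)
  F3: move forward 2/3 (blocked), now at (x=1, y=0)
  L: turn left, now facing West
Final: (x=1, y=0), facing West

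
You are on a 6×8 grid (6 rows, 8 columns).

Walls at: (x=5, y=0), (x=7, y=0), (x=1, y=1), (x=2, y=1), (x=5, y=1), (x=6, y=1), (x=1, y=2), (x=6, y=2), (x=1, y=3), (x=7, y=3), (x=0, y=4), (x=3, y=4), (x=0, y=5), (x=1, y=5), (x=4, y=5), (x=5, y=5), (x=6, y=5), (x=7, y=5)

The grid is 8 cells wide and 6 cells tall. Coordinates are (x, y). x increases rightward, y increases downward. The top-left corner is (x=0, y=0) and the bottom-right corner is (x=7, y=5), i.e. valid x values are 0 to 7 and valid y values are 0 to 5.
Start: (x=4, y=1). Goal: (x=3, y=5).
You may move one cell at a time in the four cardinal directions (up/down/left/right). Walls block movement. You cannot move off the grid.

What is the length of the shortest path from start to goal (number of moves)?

Answer: Shortest path length: 7

Derivation:
BFS from (x=4, y=1) until reaching (x=3, y=5):
  Distance 0: (x=4, y=1)
  Distance 1: (x=4, y=0), (x=3, y=1), (x=4, y=2)
  Distance 2: (x=3, y=0), (x=3, y=2), (x=5, y=2), (x=4, y=3)
  Distance 3: (x=2, y=0), (x=2, y=2), (x=3, y=3), (x=5, y=3), (x=4, y=4)
  Distance 4: (x=1, y=0), (x=2, y=3), (x=6, y=3), (x=5, y=4)
  Distance 5: (x=0, y=0), (x=2, y=4), (x=6, y=4)
  Distance 6: (x=0, y=1), (x=1, y=4), (x=7, y=4), (x=2, y=5)
  Distance 7: (x=0, y=2), (x=3, y=5)  <- goal reached here
One shortest path (7 moves): (x=4, y=1) -> (x=3, y=1) -> (x=3, y=2) -> (x=2, y=2) -> (x=2, y=3) -> (x=2, y=4) -> (x=2, y=5) -> (x=3, y=5)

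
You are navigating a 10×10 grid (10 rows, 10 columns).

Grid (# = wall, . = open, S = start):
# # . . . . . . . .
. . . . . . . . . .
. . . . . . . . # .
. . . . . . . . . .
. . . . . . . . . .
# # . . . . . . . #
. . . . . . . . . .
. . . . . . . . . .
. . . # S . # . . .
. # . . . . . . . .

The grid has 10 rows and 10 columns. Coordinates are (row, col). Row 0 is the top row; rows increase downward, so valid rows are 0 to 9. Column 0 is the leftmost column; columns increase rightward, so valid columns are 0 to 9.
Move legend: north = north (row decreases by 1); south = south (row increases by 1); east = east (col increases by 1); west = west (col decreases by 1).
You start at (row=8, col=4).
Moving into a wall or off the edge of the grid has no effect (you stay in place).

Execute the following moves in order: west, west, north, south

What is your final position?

Start: (row=8, col=4)
  west (west): blocked, stay at (row=8, col=4)
  west (west): blocked, stay at (row=8, col=4)
  north (north): (row=8, col=4) -> (row=7, col=4)
  south (south): (row=7, col=4) -> (row=8, col=4)
Final: (row=8, col=4)

Answer: Final position: (row=8, col=4)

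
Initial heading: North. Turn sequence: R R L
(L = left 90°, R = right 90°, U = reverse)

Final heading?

Start: North
  R (right (90° clockwise)) -> East
  R (right (90° clockwise)) -> South
  L (left (90° counter-clockwise)) -> East
Final: East

Answer: Final heading: East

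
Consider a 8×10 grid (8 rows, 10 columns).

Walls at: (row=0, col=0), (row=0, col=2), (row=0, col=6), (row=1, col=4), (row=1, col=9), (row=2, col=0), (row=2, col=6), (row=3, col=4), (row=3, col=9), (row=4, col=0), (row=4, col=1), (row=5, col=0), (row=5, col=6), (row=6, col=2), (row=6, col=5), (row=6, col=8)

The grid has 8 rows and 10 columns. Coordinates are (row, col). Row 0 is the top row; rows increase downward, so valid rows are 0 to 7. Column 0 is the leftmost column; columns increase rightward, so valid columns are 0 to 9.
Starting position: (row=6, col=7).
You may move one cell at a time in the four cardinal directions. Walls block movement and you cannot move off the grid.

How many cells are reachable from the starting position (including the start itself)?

BFS flood-fill from (row=6, col=7):
  Distance 0: (row=6, col=7)
  Distance 1: (row=5, col=7), (row=6, col=6), (row=7, col=7)
  Distance 2: (row=4, col=7), (row=5, col=8), (row=7, col=6), (row=7, col=8)
  Distance 3: (row=3, col=7), (row=4, col=6), (row=4, col=8), (row=5, col=9), (row=7, col=5), (row=7, col=9)
  Distance 4: (row=2, col=7), (row=3, col=6), (row=3, col=8), (row=4, col=5), (row=4, col=9), (row=6, col=9), (row=7, col=4)
  Distance 5: (row=1, col=7), (row=2, col=8), (row=3, col=5), (row=4, col=4), (row=5, col=5), (row=6, col=4), (row=7, col=3)
  Distance 6: (row=0, col=7), (row=1, col=6), (row=1, col=8), (row=2, col=5), (row=2, col=9), (row=4, col=3), (row=5, col=4), (row=6, col=3), (row=7, col=2)
  Distance 7: (row=0, col=8), (row=1, col=5), (row=2, col=4), (row=3, col=3), (row=4, col=2), (row=5, col=3), (row=7, col=1)
  Distance 8: (row=0, col=5), (row=0, col=9), (row=2, col=3), (row=3, col=2), (row=5, col=2), (row=6, col=1), (row=7, col=0)
  Distance 9: (row=0, col=4), (row=1, col=3), (row=2, col=2), (row=3, col=1), (row=5, col=1), (row=6, col=0)
  Distance 10: (row=0, col=3), (row=1, col=2), (row=2, col=1), (row=3, col=0)
  Distance 11: (row=1, col=1)
  Distance 12: (row=0, col=1), (row=1, col=0)
Total reachable: 64 (grid has 64 open cells total)

Answer: Reachable cells: 64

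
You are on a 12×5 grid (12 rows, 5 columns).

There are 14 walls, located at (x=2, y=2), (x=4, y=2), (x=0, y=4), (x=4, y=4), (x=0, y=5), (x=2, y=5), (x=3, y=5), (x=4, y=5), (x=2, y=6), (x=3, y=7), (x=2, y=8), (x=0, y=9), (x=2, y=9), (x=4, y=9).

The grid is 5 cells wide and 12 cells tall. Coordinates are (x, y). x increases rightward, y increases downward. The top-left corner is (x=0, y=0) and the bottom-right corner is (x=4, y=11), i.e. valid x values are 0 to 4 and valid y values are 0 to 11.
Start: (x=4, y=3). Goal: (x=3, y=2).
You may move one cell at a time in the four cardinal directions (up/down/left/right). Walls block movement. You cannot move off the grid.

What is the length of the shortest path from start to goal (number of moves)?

BFS from (x=4, y=3) until reaching (x=3, y=2):
  Distance 0: (x=4, y=3)
  Distance 1: (x=3, y=3)
  Distance 2: (x=3, y=2), (x=2, y=3), (x=3, y=4)  <- goal reached here
One shortest path (2 moves): (x=4, y=3) -> (x=3, y=3) -> (x=3, y=2)

Answer: Shortest path length: 2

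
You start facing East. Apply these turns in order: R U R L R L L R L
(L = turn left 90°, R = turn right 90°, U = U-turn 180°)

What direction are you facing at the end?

Answer: Final heading: West

Derivation:
Start: East
  R (right (90° clockwise)) -> South
  U (U-turn (180°)) -> North
  R (right (90° clockwise)) -> East
  L (left (90° counter-clockwise)) -> North
  R (right (90° clockwise)) -> East
  L (left (90° counter-clockwise)) -> North
  L (left (90° counter-clockwise)) -> West
  R (right (90° clockwise)) -> North
  L (left (90° counter-clockwise)) -> West
Final: West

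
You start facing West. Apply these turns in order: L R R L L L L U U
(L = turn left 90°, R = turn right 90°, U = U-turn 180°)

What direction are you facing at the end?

Start: West
  L (left (90° counter-clockwise)) -> South
  R (right (90° clockwise)) -> West
  R (right (90° clockwise)) -> North
  L (left (90° counter-clockwise)) -> West
  L (left (90° counter-clockwise)) -> South
  L (left (90° counter-clockwise)) -> East
  L (left (90° counter-clockwise)) -> North
  U (U-turn (180°)) -> South
  U (U-turn (180°)) -> North
Final: North

Answer: Final heading: North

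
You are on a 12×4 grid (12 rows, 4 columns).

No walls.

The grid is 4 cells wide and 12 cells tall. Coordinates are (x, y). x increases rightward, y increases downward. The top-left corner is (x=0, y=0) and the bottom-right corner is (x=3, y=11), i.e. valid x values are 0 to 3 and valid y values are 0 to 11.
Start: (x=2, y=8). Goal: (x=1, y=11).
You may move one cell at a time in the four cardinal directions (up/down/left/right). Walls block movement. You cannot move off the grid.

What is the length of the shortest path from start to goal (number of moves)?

Answer: Shortest path length: 4

Derivation:
BFS from (x=2, y=8) until reaching (x=1, y=11):
  Distance 0: (x=2, y=8)
  Distance 1: (x=2, y=7), (x=1, y=8), (x=3, y=8), (x=2, y=9)
  Distance 2: (x=2, y=6), (x=1, y=7), (x=3, y=7), (x=0, y=8), (x=1, y=9), (x=3, y=9), (x=2, y=10)
  Distance 3: (x=2, y=5), (x=1, y=6), (x=3, y=6), (x=0, y=7), (x=0, y=9), (x=1, y=10), (x=3, y=10), (x=2, y=11)
  Distance 4: (x=2, y=4), (x=1, y=5), (x=3, y=5), (x=0, y=6), (x=0, y=10), (x=1, y=11), (x=3, y=11)  <- goal reached here
One shortest path (4 moves): (x=2, y=8) -> (x=1, y=8) -> (x=1, y=9) -> (x=1, y=10) -> (x=1, y=11)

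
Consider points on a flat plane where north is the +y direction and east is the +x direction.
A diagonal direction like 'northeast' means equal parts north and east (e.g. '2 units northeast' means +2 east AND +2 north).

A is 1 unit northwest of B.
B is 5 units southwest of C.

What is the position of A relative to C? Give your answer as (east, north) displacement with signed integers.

Place C at the origin (east=0, north=0).
  B is 5 units southwest of C: delta (east=-5, north=-5); B at (east=-5, north=-5).
  A is 1 unit northwest of B: delta (east=-1, north=+1); A at (east=-6, north=-4).
Therefore A relative to C: (east=-6, north=-4).

Answer: A is at (east=-6, north=-4) relative to C.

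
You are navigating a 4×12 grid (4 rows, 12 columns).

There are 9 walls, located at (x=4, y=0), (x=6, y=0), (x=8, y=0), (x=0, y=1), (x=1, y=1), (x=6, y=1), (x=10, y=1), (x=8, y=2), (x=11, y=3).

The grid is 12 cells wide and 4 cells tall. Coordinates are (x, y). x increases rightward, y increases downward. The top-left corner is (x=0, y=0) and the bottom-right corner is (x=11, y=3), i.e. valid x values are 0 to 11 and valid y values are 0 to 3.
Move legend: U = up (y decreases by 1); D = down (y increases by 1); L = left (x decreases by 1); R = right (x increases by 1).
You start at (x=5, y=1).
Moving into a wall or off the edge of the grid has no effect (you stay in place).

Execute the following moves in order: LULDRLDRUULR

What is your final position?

Start: (x=5, y=1)
  L (left): (x=5, y=1) -> (x=4, y=1)
  U (up): blocked, stay at (x=4, y=1)
  L (left): (x=4, y=1) -> (x=3, y=1)
  D (down): (x=3, y=1) -> (x=3, y=2)
  R (right): (x=3, y=2) -> (x=4, y=2)
  L (left): (x=4, y=2) -> (x=3, y=2)
  D (down): (x=3, y=2) -> (x=3, y=3)
  R (right): (x=3, y=3) -> (x=4, y=3)
  U (up): (x=4, y=3) -> (x=4, y=2)
  U (up): (x=4, y=2) -> (x=4, y=1)
  L (left): (x=4, y=1) -> (x=3, y=1)
  R (right): (x=3, y=1) -> (x=4, y=1)
Final: (x=4, y=1)

Answer: Final position: (x=4, y=1)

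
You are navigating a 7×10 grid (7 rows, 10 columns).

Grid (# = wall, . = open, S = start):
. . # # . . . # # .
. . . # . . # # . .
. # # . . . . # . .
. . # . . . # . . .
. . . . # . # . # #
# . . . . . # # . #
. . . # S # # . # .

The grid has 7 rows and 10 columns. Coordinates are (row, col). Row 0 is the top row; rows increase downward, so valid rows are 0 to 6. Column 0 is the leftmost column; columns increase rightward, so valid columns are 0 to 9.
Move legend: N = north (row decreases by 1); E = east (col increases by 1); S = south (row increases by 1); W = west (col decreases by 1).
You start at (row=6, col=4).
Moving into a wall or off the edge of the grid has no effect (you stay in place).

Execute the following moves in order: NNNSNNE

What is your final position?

Start: (row=6, col=4)
  N (north): (row=6, col=4) -> (row=5, col=4)
  N (north): blocked, stay at (row=5, col=4)
  N (north): blocked, stay at (row=5, col=4)
  S (south): (row=5, col=4) -> (row=6, col=4)
  N (north): (row=6, col=4) -> (row=5, col=4)
  N (north): blocked, stay at (row=5, col=4)
  E (east): (row=5, col=4) -> (row=5, col=5)
Final: (row=5, col=5)

Answer: Final position: (row=5, col=5)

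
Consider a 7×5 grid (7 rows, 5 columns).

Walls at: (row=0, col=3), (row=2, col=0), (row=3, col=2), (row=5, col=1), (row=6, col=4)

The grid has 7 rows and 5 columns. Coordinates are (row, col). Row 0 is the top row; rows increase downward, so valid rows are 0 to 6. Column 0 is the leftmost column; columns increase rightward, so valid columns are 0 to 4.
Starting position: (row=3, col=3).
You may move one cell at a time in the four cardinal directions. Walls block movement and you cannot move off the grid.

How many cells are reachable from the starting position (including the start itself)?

Answer: Reachable cells: 30

Derivation:
BFS flood-fill from (row=3, col=3):
  Distance 0: (row=3, col=3)
  Distance 1: (row=2, col=3), (row=3, col=4), (row=4, col=3)
  Distance 2: (row=1, col=3), (row=2, col=2), (row=2, col=4), (row=4, col=2), (row=4, col=4), (row=5, col=3)
  Distance 3: (row=1, col=2), (row=1, col=4), (row=2, col=1), (row=4, col=1), (row=5, col=2), (row=5, col=4), (row=6, col=3)
  Distance 4: (row=0, col=2), (row=0, col=4), (row=1, col=1), (row=3, col=1), (row=4, col=0), (row=6, col=2)
  Distance 5: (row=0, col=1), (row=1, col=0), (row=3, col=0), (row=5, col=0), (row=6, col=1)
  Distance 6: (row=0, col=0), (row=6, col=0)
Total reachable: 30 (grid has 30 open cells total)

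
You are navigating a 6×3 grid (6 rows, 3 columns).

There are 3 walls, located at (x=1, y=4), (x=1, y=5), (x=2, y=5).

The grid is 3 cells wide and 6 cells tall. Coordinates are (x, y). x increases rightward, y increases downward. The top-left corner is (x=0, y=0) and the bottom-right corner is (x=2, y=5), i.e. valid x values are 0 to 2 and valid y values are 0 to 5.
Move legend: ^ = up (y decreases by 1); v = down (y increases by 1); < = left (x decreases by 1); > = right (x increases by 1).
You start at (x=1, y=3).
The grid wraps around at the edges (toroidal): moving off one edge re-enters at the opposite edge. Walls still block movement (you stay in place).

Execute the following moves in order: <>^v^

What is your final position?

Answer: Final position: (x=1, y=2)

Derivation:
Start: (x=1, y=3)
  < (left): (x=1, y=3) -> (x=0, y=3)
  > (right): (x=0, y=3) -> (x=1, y=3)
  ^ (up): (x=1, y=3) -> (x=1, y=2)
  v (down): (x=1, y=2) -> (x=1, y=3)
  ^ (up): (x=1, y=3) -> (x=1, y=2)
Final: (x=1, y=2)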